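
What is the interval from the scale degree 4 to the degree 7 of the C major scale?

augmented fourth

C major: C D E F G A B.
So we need the interval from F up to B.
F up to B is 6 semitones, a half step wider than a perfect fourth, so the interval is augmented.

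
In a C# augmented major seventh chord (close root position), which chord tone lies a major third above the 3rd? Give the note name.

Spelling the chord: C# E# G## B#.
The 3rd is E#. A major third above E# is G##.
G## is the chord's 5th.

G##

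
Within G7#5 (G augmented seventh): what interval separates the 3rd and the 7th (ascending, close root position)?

diminished 5th

The chord tones of G7#5 are G-B-D#-F.
That puts B below F.
From B to F: 6 semitones over a fifth = diminished.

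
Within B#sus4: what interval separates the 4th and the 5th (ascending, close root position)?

Spelling the chord: B#, E#, F##.
So we need the interval from E# up to F##.
Counting 2 letters and 2 half steps from E# gives a major second.

major second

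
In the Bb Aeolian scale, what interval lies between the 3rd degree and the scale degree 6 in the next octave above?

Bb natural minor: Bb C Db Eb F Gb Ab.
That puts Db below Gb.
Db up to Gb spans 11 letter names and 17 semitones — a perfect eleventh.

perfect eleventh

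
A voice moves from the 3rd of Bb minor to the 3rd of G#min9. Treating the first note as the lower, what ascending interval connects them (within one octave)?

The 3rd of Bb minor is Db; the 3rd of G#min9 is B.
6 letter names make it a sixth; at 10 semitones (a half step wider than major) the quality is augmented.

augmented sixth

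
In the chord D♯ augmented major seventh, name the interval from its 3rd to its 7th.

P5

D♯maj7#5 is spelled D♯-F𝄪-A𝄪-C𝄪.
3rd = F𝄪; 7th = C𝄪.
From F𝄪 to C𝄪 is 7 semitones, exactly the perfect fifth.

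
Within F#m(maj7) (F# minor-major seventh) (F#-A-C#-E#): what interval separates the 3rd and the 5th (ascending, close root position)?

So we need the interval from A up to C#.
Counting 3 letters and 4 half steps from A gives a major third.

major 3rd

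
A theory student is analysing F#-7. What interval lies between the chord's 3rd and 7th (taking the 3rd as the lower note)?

F#-7 is spelled F#–A–C#–E.
That puts A below E.
From A to E is 7 semitones, exactly the perfect fifth.

perfect fifth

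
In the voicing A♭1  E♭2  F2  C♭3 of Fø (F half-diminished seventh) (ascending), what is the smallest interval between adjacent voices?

M2

Adjacent intervals: A♭1→E♭2 = perfect fifth; E♭2→F2 = major second; F2→C♭3 = diminished fifth.
The smallest is E♭2 to F2, a major second (2 semitones).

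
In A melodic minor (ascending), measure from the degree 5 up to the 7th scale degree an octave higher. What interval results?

major tenth

The scale runs A B C D E F♯ G♯.
That puts E below G♯.
E up to G♯ spans 10 letter names and 16 semitones — a major tenth.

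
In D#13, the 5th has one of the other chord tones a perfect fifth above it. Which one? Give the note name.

The chord tones of D#13 (D# dominant thirteenth) are D#-F##-A#-C#-E#-B#.
The 5th is A#. A perfect fifth above A# is E#.
E# is the chord's 9th.

E#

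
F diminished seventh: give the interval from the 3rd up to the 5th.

minor third

Fdim7: F–A♭–C♭–E𝄫.
The 3rd is A♭ and the 5th is C♭.
A♭ up to C♭ is 3 semitones, a half step narrower than a major third, so the interval is minor.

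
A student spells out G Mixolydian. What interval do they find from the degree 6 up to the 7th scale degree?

m2

G mixolydian: G A B C D E F.
Degree 6 = E; 7th scale degree = F.
2 letter names make it a second; at 1 semitone (a half step narrower than major) the quality is minor.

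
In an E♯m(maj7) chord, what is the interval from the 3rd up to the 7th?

E♯m(maj7): E♯, G♯, B♯, D𝄪.
The 3rd is G♯ and the 7th is D𝄪.
G♯ up to D𝄪 is 8 semitones, a half step wider than a perfect fifth, so the interval is augmented.

augmented fifth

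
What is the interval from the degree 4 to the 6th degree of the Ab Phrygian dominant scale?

Ab phrygian dominant: Ab Bbb C Db Eb Fb Gb.
The degree 4 is Db and the 6th scale degree is Fb.
3 letter names make it a third; at 3 semitones (a half step narrower than major) the quality is minor.

minor third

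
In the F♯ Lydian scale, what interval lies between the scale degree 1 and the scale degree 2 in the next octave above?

Spelling the F♯ Lydian scale: F♯ G♯ A♯ B♯ C♯ D♯ E♯.
Scale degree 1 = F♯; degree 2 (up an octave) = G♯.
F♯ up to G♯ spans 9 letter names and 14 semitones — a major ninth.

major ninth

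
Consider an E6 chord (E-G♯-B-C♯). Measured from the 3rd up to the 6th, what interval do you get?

That puts G♯ below C♯.
Counting 4 letters and 5 half steps from G♯ gives a perfect fourth.

perfect fourth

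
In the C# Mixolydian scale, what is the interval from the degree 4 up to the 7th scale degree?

The scale runs C# D# E# F# G# A# B.
The degree 4 is F# and the 7th scale degree is B.
Counting 4 letters and 5 half steps from F# gives a perfect fourth.

perfect fourth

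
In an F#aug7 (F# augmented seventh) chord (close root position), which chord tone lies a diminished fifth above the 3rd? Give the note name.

Spelling the chord: F#–A#–C##–E.
The 3rd is A#. A diminished fifth above A# is E.
E is the chord's 7th.

E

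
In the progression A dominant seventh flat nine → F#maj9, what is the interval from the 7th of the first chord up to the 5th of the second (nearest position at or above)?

augmented 4th

The 7th of A dominant seventh flat nine is G; the 5th of F#maj9 is C#.
From G to C#: 6 semitones over a fourth = augmented.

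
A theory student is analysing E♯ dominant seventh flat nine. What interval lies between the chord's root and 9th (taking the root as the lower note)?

minor ninth

The chord tones of E♯7b9 are E♯ G𝄪 B♯ D♯ F♯.
The root is E♯ and the 9th is F♯.
From E♯ to F♯: 13 semitones over a ninth = minor.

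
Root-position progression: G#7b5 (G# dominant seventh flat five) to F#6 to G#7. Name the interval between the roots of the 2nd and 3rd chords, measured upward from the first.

major 2nd

The roots are F# and G#.
F# up to G# spans 2 letter names and 2 semitones — a major second.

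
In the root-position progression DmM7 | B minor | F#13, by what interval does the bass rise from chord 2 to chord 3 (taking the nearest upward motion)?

The roots are B and F#.
Counting 5 letters and 7 half steps from B gives a perfect fifth.

perfect 5th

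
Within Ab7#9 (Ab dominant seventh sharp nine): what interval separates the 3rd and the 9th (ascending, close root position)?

M7

The chord tones of Ab dominant seventh sharp nine are Ab-C-Eb-Gb-B.
3rd = C; 9th = B.
C up to B spans 7 letter names and 11 semitones — a major seventh.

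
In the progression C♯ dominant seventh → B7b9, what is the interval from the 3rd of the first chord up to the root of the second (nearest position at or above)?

diminished fifth

The 3rd of C♯ dominant seventh is E♯; the root of B7b9 is B.
5 letter names make it a fifth; at 6 semitones (a half step narrower than perfect) the quality is diminished.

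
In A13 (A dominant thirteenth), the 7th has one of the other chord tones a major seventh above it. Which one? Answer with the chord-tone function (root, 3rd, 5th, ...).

The chord tones of A13 are A, C#, E, G, B, F#.
The 7th is G. A major seventh above G is F#.
F# is the chord's 13th.

13th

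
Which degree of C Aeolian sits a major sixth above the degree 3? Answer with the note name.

C

The scale is C D E♭ F G A♭ B♭.
The degree 3 is E♭; a major sixth above that is C — scale degree 1.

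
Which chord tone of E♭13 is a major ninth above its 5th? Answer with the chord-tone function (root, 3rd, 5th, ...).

13th

E♭13: E♭, G, B♭, D♭, F, C.
The 5th is B♭. A major ninth above B♭ is C.
C is the chord's 13th.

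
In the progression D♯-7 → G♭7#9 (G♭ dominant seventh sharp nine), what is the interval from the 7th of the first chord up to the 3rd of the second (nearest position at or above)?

D♯-7 has C♯ as its 7th, and G♭7#9 (G♭ dominant seventh sharp nine) has B♭ as its 3rd.
C♯ up to B♭ is 9 semitones, a whole step narrower than a major seventh, so the interval is diminished.

diminished seventh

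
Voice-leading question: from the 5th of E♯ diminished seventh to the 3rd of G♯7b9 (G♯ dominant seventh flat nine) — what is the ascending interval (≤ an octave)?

E♯ diminished seventh has B as its 5th, and G♯7b9 (G♯ dominant seventh flat nine) has B♯ as its 3rd.
From B to B♯: 1 semitone over a unison = augmented.

A1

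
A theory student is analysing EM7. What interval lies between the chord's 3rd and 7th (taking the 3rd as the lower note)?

EM7 (E major seventh): E, G#, B, D#.
That puts G# below D#.
G# up to D# spans 5 letter names and 7 semitones — a perfect fifth.

perfect 5th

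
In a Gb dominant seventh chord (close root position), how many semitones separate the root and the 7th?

Spelling the chord: Gb Bb Db Fb.
Gb to Fb is a minor seventh: 10 semitones.

10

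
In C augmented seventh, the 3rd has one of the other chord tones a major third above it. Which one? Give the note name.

Caug7 (C augmented seventh): C-E-G♯-B♭.
The 3rd is E. A major third above E is G♯.
G♯ is the chord's 5th.

G#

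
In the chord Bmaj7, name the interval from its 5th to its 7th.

BΔ7: B-D#-F#-A#.
That puts F# below A#.
F# up to A# spans 3 letter names and 4 semitones — a major third.

major 3rd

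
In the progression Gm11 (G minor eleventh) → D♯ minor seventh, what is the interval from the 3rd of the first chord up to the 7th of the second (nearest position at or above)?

The 3rd of Gm11 (G minor eleventh) is B♭; the 7th of D♯ minor seventh is C♯.
2 letter names make it a second; at 3 semitones (a half step wider than major) the quality is augmented.

augmented 2nd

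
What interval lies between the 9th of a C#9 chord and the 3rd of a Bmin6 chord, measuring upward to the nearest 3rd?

d8

C#9 has D# as its 9th, and Bmin6 has D as its 3rd.
From D# to D: 11 semitones over an octave = diminished.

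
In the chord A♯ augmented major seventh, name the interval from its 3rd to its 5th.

A♯maj7#5 is spelled A♯ C𝄪 E𝄪 G𝄪.
The 3rd is C𝄪 and the 5th is E𝄪.
From C𝄪 to E𝄪 is 4 semitones, exactly the major third.

major 3rd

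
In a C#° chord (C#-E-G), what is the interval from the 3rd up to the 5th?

The 3rd is E and the 5th is G.
E up to G is 3 semitones, a half step narrower than a major third, so the interval is minor.

minor third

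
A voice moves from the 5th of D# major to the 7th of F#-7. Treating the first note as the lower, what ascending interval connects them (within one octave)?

diminished fifth

The 5th of D# major is A#; the 7th of F#-7 is E.
5 letter names make it a fifth; at 6 semitones (a half step narrower than perfect) the quality is diminished.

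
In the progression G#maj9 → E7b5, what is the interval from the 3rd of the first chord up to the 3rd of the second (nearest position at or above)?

The 3rd of G#maj9 is B#; the 3rd of E7b5 is G#.
From B# to G#: 8 semitones over a sixth = minor.

minor 6th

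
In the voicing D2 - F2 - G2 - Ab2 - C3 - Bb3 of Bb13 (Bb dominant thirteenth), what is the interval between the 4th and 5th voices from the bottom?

major third

Those voices are Ab2 and C3.
From Ab to C is 4 semitones, exactly the major third.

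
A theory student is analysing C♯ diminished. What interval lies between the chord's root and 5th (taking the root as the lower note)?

The chord tones of C♯° are C♯-E-G.
Root = C♯; 5th = G.
C♯ up to G is 6 semitones, a half step narrower than a perfect fifth, so the interval is diminished.

d5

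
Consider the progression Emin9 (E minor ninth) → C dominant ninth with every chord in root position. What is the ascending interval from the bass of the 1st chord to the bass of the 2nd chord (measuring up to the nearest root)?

The roots are E and C.
From E to C: 8 semitones over a sixth = minor.

minor sixth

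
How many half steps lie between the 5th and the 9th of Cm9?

C minor ninth: C–Eb–G–Bb–D.
G to D is a perfect fifth: 7 semitones.

7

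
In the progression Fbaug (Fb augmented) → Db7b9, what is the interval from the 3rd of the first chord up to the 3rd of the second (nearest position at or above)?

The 3rd of Fbaug (Fb augmented) is Ab; the 3rd of Db7b9 is F.
From Ab to F is 9 semitones, exactly the major sixth.

major 6th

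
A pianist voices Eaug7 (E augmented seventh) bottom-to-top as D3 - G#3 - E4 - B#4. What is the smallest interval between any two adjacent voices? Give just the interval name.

augmented fourth

Adjacent intervals: D3→G#3 = augmented fourth; G#3→E4 = minor sixth; E4→B#4 = augmented fifth.
The smallest is D3 to G#3, an augmented fourth (6 semitones).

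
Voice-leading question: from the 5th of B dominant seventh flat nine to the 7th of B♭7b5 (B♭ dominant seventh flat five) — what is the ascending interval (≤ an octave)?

diminished third

B dominant seventh flat nine has F♯ as its 5th, and B♭7b5 (B♭ dominant seventh flat five) has A♭ as its 7th.
F♯ up to A♭ is 2 semitones, a whole step narrower than a major third, so the interval is diminished.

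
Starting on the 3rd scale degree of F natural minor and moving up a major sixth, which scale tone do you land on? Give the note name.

The scale is F G A♭ B♭ C D♭ E♭.
The 3rd scale degree is A♭; a major sixth above that is F — scale degree 1.

F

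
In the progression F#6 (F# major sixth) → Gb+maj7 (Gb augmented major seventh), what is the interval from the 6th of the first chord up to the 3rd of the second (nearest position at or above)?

d6

The 6th of F#6 (F# major sixth) is D#; the 3rd of Gb+maj7 (Gb augmented major seventh) is Bb.
6 letter names make it a sixth; at 7 semitones (a whole step narrower than major) the quality is diminished.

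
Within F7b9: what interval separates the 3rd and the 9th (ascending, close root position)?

diminished seventh

F dominant seventh flat nine is spelled F, A, C, Eb, Gb.
That puts A below Gb.
7 letter names make it a seventh; at 9 semitones (a whole step narrower than major) the quality is diminished.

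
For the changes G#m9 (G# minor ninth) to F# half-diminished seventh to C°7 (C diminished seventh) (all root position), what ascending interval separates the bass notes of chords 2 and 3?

The roots are F# and C.
From F# to C: 6 semitones over a fifth = diminished.

d5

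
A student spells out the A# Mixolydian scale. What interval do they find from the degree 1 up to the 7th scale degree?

The scale runs A# B# C## D# E# F## G#.
The degree 1 is A# and the scale degree 7 is G#.
A# up to G# is 10 semitones, a half step narrower than a major seventh, so the interval is minor.

minor seventh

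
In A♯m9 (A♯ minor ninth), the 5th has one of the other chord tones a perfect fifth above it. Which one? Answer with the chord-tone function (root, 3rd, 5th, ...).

A♯min9 is spelled A♯–C♯–E♯–G♯–B♯.
The 5th is E♯. A perfect fifth above E♯ is B♯.
B♯ is the chord's 9th.

9th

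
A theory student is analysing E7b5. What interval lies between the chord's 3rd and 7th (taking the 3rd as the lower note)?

The chord tones of E7b5 are E-G#-Bb-D.
That puts G# below D.
5 letter names make it a fifth; at 6 semitones (a half step narrower than perfect) the quality is diminished.

d5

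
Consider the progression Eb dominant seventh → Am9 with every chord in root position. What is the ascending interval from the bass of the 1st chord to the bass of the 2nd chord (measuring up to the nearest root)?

augmented 4th

The roots are Eb and A.
From Eb to A: 6 semitones over a fourth = augmented.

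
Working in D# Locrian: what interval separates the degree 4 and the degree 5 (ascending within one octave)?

minor second

D# locrian: D# E F# G# A B C#.
That puts G# below A.
G# up to A is 1 semitone, a half step narrower than a major second, so the interval is minor.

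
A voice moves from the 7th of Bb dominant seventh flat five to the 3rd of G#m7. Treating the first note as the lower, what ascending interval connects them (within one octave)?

augmented second

Bb dominant seventh flat five has Ab as its 7th, and G#m7 has B as its 3rd.
Ab up to B is 3 semitones, a half step wider than a major second, so the interval is augmented.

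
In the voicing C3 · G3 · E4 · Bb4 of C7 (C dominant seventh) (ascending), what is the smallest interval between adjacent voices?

diminished fifth

Adjacent intervals: C3→G3 = perfect fifth; G3→E4 = major sixth; E4→Bb4 = diminished fifth.
The smallest is E4 to Bb4, a diminished fifth (6 semitones).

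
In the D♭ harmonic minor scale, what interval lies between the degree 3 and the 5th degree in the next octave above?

M10

Spelling the D♭ harmonic minor scale: D♭ E♭ F♭ G♭ A♭ B𝄫 C.
That puts F♭ below A♭.
From F♭ to A♭ is 16 semitones, exactly the major tenth.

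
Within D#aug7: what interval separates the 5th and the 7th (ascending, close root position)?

The chord tones of D#aug7 (D# augmented seventh) are D#, F##, A##, C#.
The 5th is A## and the 7th is C#.
A## up to C# is 2 semitones, a whole step narrower than a major third, so the interval is diminished.

diminished third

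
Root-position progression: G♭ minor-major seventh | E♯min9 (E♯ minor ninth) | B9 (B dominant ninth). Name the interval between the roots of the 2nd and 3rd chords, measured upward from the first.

The roots are E♯ and B.
E♯ up to B is 6 semitones, a half step narrower than a perfect fifth, so the interval is diminished.

diminished fifth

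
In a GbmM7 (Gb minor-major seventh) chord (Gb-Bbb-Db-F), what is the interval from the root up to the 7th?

That puts Gb below F.
From Gb to F is 11 semitones, exactly the major seventh.

M7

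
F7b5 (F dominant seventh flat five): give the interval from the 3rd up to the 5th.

F7b5 (F dominant seventh flat five): F-A-Cb-Eb.
3rd = A; 5th = Cb.
3 letter names make it a third; at 2 semitones (a whole step narrower than major) the quality is diminished.

diminished third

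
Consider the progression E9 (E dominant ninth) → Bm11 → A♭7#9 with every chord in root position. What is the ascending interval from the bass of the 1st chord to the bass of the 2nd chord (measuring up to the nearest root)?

P5

The roots are E and B.
Counting 5 letters and 7 half steps from E gives a perfect fifth.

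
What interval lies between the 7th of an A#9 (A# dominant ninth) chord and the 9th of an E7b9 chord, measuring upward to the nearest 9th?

diminished seventh

A#9 (A# dominant ninth) has G# as its 7th, and E7b9 has F as its 9th.
G# up to F is 9 semitones, a whole step narrower than a major seventh, so the interval is diminished.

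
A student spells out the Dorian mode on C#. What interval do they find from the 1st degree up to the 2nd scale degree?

major 2nd

Spelling the Dorian mode on C#: C# D# E F# G# A# B.
The 1st degree is C# and the scale degree 2 is D#.
From C# to D# is 2 semitones, exactly the major second.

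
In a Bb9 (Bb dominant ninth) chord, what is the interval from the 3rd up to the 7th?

The chord tones of Bb dominant ninth are Bb-D-F-Ab-C.
So we need the interval from D up to Ab.
From D to Ab: 6 semitones over a fifth = diminished.

diminished fifth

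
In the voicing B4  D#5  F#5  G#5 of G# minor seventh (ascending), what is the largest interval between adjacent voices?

major 3rd

Adjacent intervals: B4→D#5 = major third; D#5→F#5 = minor third; F#5→G#5 = major second.
The largest is B4 to D#5, a major third (4 semitones).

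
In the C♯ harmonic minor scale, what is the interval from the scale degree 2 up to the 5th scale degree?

perfect 4th

The scale runs C♯ D♯ E F♯ G♯ A B♯.
So we need the interval from D♯ up to G♯.
D♯ up to G♯ spans 4 letter names and 5 semitones — a perfect fourth.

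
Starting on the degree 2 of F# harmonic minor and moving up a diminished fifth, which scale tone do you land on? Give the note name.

The scale is F# G# A B C# D E#.
The degree 2 is G#; a diminished fifth above that is D — scale degree 6.

D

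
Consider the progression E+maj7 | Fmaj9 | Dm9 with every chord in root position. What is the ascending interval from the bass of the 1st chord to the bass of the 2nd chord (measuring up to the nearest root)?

The roots are E and F.
E up to F is 1 semitone, a half step narrower than a major second, so the interval is minor.

m2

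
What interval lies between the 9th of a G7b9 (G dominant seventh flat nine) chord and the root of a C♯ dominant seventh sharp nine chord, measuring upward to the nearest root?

The 9th of G7b9 (G dominant seventh flat nine) is A♭; the root of C♯ dominant seventh sharp nine is C♯.
3 letter names make it a third; at 5 semitones (a half step wider than major) the quality is augmented.

augmented third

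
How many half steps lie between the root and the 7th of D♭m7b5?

10

D♭ half-diminished seventh: D♭–F♭–A𝄫–C♭.
D♭ to C♭ is a minor seventh: 10 semitones.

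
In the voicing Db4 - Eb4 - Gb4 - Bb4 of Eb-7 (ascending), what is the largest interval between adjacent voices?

Adjacent intervals: Db4→Eb4 = major second; Eb4→Gb4 = minor third; Gb4→Bb4 = major third.
The largest is Gb4 to Bb4, a major third (4 semitones).

major third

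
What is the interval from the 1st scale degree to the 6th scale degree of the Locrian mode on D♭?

minor sixth

D♭ locrian: D♭ E𝄫 F♭ G♭ A𝄫 B𝄫 C♭.
The 1st scale degree is D♭ and the 6th degree is B𝄫.
From D♭ to B𝄫: 8 semitones over a sixth = minor.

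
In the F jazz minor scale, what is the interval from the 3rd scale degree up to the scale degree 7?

The scale runs F G A♭ B♭ C D E.
So we need the interval from A♭ up to E.
From A♭ to E: 8 semitones over a fifth = augmented.

A5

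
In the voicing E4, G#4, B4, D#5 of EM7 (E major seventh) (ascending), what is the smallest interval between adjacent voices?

minor third

Adjacent intervals: E4→G#4 = major third; G#4→B4 = minor third; B4→D#5 = major third.
The smallest is G#4 to B4, a minor third (3 semitones).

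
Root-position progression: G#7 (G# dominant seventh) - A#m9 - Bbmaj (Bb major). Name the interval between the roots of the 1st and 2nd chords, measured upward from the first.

major second

The roots are G# and A#.
G# up to A# spans 2 letter names and 2 semitones — a major second.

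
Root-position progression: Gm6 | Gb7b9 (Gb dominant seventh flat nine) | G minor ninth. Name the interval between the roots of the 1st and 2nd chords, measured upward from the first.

diminished 8th

The roots are G and Gb.
8 letter names make it an octave; at 11 semitones (a half step narrower than perfect) the quality is diminished.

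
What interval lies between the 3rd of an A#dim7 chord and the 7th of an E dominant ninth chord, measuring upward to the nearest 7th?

The 3rd of A#dim7 is C#; the 7th of E dominant ninth is D.
From C# to D: 1 semitone over a second = minor.

m2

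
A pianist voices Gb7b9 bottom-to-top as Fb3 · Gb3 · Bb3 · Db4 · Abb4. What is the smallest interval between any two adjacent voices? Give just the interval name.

major second

Adjacent intervals: Fb3→Gb3 = major second; Gb3→Bb3 = major third; Bb3→Db4 = minor third; Db4→Abb4 = diminished fifth.
The smallest is Fb3 to Gb3, a major second (2 semitones).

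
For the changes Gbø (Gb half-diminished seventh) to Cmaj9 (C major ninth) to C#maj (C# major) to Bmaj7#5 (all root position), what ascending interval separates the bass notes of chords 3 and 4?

The roots are C# and B.
From C# to B: 10 semitones over a seventh = minor.

minor seventh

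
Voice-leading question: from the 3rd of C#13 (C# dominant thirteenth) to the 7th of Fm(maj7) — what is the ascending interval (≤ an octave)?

The 3rd of C#13 (C# dominant thirteenth) is E#; the 7th of Fm(maj7) is E.
From E# to E: 11 semitones over an octave = diminished.

d8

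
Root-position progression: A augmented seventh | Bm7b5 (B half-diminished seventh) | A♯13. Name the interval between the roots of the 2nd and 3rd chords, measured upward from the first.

M7

The roots are B and A♯.
From B to A♯ is 11 semitones, exactly the major seventh.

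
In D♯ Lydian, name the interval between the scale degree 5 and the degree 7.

The scale runs D♯ E♯ F𝄪 G𝄪 A♯ B♯ C𝄪.
That puts A♯ below C𝄪.
A♯ up to C𝄪 spans 3 letter names and 4 semitones — a major third.

major third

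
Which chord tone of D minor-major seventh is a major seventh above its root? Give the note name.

C#

The chord tones of Dm(maj7) are D F A C#.
The root is D. A major seventh above D is C#.
C# is the chord's 7th.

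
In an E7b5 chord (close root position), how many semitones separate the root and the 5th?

6

E dominant seventh flat five: E, G#, Bb, D.
E to Bb is a diminished fifth: 6 semitones.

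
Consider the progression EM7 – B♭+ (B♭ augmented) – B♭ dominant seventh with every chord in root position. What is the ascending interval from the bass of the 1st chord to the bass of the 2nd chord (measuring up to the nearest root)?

diminished fifth

The roots are E and B♭.
5 letter names make it a fifth; at 6 semitones (a half step narrower than perfect) the quality is diminished.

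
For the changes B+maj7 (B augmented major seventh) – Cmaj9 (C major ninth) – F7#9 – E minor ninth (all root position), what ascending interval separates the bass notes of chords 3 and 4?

major seventh

The roots are F and E.
From F to E is 11 semitones, exactly the major seventh.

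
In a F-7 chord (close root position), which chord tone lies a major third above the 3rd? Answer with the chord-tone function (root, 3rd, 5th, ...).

5th

Spelling the chord: F–Ab–C–Eb.
The 3rd is Ab. A major third above Ab is C.
C is the chord's 5th.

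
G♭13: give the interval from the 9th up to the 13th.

perfect fifth

Spelling the chord: G♭ B♭ D♭ F♭ A♭ E♭.
That puts A♭ below E♭.
Counting 5 letters and 7 half steps from A♭ gives a perfect fifth.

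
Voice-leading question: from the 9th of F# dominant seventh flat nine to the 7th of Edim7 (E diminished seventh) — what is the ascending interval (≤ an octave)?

F# dominant seventh flat nine has G as its 9th, and Edim7 (E diminished seventh) has Db as its 7th.
G up to Db is 6 semitones, a half step narrower than a perfect fifth, so the interval is diminished.

diminished fifth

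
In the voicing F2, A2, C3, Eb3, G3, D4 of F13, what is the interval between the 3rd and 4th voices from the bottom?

Those voices are C3 and Eb3.
C up to Eb is 3 semitones, a half step narrower than a major third, so the interval is minor.

minor third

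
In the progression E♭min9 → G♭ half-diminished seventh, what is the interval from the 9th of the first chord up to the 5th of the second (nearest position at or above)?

diminished sixth

E♭min9 has F as its 9th, and G♭ half-diminished seventh has D𝄫 as its 5th.
F up to D𝄫 is 7 semitones, a whole step narrower than a major sixth, so the interval is diminished.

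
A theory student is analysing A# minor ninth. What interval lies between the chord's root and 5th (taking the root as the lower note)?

perfect fifth

Spelling the chord: A# C# E# G# B#.
That puts A# below E#.
Counting 5 letters and 7 half steps from A# gives a perfect fifth.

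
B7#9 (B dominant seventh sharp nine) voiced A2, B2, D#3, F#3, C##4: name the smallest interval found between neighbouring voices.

major second

Adjacent intervals: A2→B2 = major second; B2→D#3 = major third; D#3→F#3 = minor third; F#3→C##4 = augmented fifth.
The smallest is A2 to B2, a major second (2 semitones).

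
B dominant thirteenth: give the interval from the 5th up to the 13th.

Spelling the chord: B-D#-F#-A-C#-G#.
The 5th is F# and the 13th is G#.
F# up to G# spans 9 letter names and 14 semitones — a major ninth.

major ninth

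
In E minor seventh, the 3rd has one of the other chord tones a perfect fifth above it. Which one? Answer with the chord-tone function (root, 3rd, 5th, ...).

Emin7: E–G–B–D.
The 3rd is G. A perfect fifth above G is D.
D is the chord's 7th.

7th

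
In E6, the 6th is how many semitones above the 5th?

The chord tones of E6 (E major sixth) are E–G#–B–C#.
B to C# is a major second: 2 semitones.

2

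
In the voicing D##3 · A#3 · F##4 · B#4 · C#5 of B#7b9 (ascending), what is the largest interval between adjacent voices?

major sixth

Adjacent intervals: D##3→A#3 = diminished fifth; A#3→F##4 = major sixth; F##4→B#4 = perfect fourth; B#4→C#5 = minor second.
The largest is A#3 to F##4, a major sixth (9 semitones).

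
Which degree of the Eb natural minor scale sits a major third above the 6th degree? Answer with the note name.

The scale is Eb F Gb Ab Bb Cb Db.
The 6th degree is Cb; a major third above that is Eb — scale degree 1.

Eb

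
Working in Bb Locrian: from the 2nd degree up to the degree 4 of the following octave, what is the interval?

Bb locrian: Bb Cb Db Eb Fb Gb Ab.
The 2nd degree is Cb and the scale degree 4 (up an octave) is Eb.
Cb up to Eb spans 10 letter names and 16 semitones — a major tenth.

major tenth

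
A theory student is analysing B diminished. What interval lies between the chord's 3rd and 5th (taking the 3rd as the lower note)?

Bdim: B–D–F.
3rd = D; 5th = F.
3 letter names make it a third; at 3 semitones (a half step narrower than major) the quality is minor.

minor third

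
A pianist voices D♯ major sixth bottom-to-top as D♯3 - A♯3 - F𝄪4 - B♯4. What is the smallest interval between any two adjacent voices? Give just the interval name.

perfect fourth

Adjacent intervals: D♯3→A♯3 = perfect fifth; A♯3→F𝄪4 = major sixth; F𝄪4→B♯4 = perfect fourth.
The smallest is F𝄪4 to B♯4, a perfect fourth (5 semitones).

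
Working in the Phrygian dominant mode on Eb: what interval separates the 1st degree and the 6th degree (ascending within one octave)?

m6

Spelling the Phrygian dominant mode on Eb: Eb Fb G Ab Bb Cb Db.
So we need the interval from Eb up to Cb.
From Eb to Cb: 8 semitones over a sixth = minor.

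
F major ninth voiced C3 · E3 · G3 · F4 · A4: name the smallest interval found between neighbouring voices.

minor third

Adjacent intervals: C3→E3 = major third; E3→G3 = minor third; G3→F4 = minor seventh; F4→A4 = major third.
The smallest is E3 to G3, a minor third (3 semitones).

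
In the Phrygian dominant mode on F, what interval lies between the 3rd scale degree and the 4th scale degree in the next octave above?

F phrygian dominant: F Gb A Bb C Db Eb.
That puts A below Bb.
From A to Bb: 13 semitones over a ninth = minor.

m9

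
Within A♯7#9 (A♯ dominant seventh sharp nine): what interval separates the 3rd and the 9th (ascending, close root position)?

M7

A♯7#9: A♯–C𝄪–E♯–G♯–B𝄪.
3rd = C𝄪; 9th = B𝄪.
From C𝄪 to B𝄪 is 11 semitones, exactly the major seventh.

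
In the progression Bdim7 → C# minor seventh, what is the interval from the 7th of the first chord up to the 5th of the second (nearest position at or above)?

Bdim7 has Ab as its 7th, and C# minor seventh has G# as its 5th.
Ab up to G# is 12 semitones, a half step wider than a major seventh, so the interval is augmented.

augmented seventh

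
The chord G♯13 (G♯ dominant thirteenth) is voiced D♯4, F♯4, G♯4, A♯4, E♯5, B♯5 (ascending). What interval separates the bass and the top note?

major 13th

The outer voices are D♯4 and B♯5.
From D♯ to B♯ is 21 semitones, exactly the major thirteenth.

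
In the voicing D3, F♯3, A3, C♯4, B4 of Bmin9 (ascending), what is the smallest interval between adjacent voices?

Adjacent intervals: D3→F♯3 = major third; F♯3→A3 = minor third; A3→C♯4 = major third; C♯4→B4 = minor seventh.
The smallest is F♯3 to A3, a minor third (3 semitones).

minor third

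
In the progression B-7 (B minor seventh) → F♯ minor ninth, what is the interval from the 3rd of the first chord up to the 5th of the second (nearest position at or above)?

The 3rd of B-7 (B minor seventh) is D; the 5th of F♯ minor ninth is C♯.
D up to C♯ spans 7 letter names and 11 semitones — a major seventh.

M7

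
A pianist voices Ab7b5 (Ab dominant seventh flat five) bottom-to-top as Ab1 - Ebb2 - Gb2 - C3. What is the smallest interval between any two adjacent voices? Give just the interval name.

Adjacent intervals: Ab1→Ebb2 = diminished fifth; Ebb2→Gb2 = major third; Gb2→C3 = augmented fourth.
The smallest is Ebb2 to Gb2, a major third (4 semitones).

major 3rd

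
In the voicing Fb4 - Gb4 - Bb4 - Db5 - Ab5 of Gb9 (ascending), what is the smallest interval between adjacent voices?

Adjacent intervals: Fb4→Gb4 = major second; Gb4→Bb4 = major third; Bb4→Db5 = minor third; Db5→Ab5 = perfect fifth.
The smallest is Fb4 to Gb4, a major second (2 semitones).

major second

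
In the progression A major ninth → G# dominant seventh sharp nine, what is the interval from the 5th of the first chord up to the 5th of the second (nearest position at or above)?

The 5th of A major ninth is E; the 5th of G# dominant seventh sharp nine is D#.
Counting 7 letters and 11 half steps from E gives a major seventh.

M7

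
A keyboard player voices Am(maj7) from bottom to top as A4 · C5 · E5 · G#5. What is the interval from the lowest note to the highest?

The outer voices are A4 and G#5.
Counting 7 letters and 11 half steps from A gives a major seventh.

M7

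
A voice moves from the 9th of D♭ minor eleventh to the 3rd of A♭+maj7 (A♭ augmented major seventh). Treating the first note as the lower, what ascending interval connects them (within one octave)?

major sixth

The 9th of D♭ minor eleventh is E♭; the 3rd of A♭+maj7 (A♭ augmented major seventh) is C.
E♭ up to C spans 6 letter names and 9 semitones — a major sixth.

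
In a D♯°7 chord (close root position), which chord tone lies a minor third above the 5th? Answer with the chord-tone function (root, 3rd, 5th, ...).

7th

Spelling the chord: D♯ F♯ A C.
The 5th is A. A minor third above A is C.
C is the chord's 7th.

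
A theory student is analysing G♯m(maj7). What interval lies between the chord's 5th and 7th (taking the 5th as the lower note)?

major third

Spelling the chord: G♯ B D♯ F𝄪.
So we need the interval from D♯ up to F𝄪.
D♯ up to F𝄪 spans 3 letter names and 4 semitones — a major third.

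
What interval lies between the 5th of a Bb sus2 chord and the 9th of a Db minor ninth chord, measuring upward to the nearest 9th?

The 5th of Bb sus2 is F; the 9th of Db minor ninth is Eb.
7 letter names make it a seventh; at 10 semitones (a half step narrower than major) the quality is minor.

minor seventh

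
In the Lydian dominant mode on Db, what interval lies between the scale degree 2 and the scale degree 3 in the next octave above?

Db lydian dominant: Db Eb F G Ab Bb Cb.
So we need the interval from Eb up to F.
Counting 9 letters and 14 half steps from Eb gives a major ninth.

major ninth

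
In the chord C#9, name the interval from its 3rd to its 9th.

m7

C# dominant ninth: C#-E#-G#-B-D#.
So we need the interval from E# up to D#.
From E# to D#: 10 semitones over a seventh = minor.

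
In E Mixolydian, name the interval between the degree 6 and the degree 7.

minor second

Spelling E Mixolydian: E F# G# A B C# D.
Degree 6 = C#; scale degree 7 = D.
From C# to D: 1 semitone over a second = minor.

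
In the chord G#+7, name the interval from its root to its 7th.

The chord tones of G#+7 (G# augmented seventh) are G#–B#–D##–F#.
So we need the interval from G# up to F#.
G# up to F# is 10 semitones, a half step narrower than a major seventh, so the interval is minor.

minor seventh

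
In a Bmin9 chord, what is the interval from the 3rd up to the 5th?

The chord tones of Bmin9 are B, D, F#, A, C#.
3rd = D; 5th = F#.
From D to F# is 4 semitones, exactly the major third.

major third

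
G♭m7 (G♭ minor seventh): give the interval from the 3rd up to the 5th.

major third

G♭m7 is spelled G♭ B𝄫 D♭ F♭.
That puts B𝄫 below D♭.
From B𝄫 to D♭ is 4 semitones, exactly the major third.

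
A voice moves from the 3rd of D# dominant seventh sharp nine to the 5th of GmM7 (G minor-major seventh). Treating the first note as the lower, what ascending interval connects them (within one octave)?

The 3rd of D# dominant seventh sharp nine is F##; the 5th of GmM7 (G minor-major seventh) is D.
F## up to D is 7 semitones, a whole step narrower than a major sixth, so the interval is diminished.

d6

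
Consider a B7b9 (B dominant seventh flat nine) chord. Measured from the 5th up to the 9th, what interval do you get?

d5

The chord tones of B dominant seventh flat nine are B D# F# A C.
5th = F#; 9th = C.
F# up to C is 6 semitones, a half step narrower than a perfect fifth, so the interval is diminished.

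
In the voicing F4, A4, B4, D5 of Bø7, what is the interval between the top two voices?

Those voices are B4 and D5.
3 letter names make it a third; at 3 semitones (a half step narrower than major) the quality is minor.

minor third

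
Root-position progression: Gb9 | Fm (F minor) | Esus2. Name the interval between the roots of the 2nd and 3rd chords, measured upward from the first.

The roots are F and E.
Counting 7 letters and 11 half steps from F gives a major seventh.

major seventh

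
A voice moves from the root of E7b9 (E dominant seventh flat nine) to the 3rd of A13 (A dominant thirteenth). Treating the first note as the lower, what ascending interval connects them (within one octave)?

major sixth

The root of E7b9 (E dominant seventh flat nine) is E; the 3rd of A13 (A dominant thirteenth) is C♯.
From E to C♯ is 9 semitones, exactly the major sixth.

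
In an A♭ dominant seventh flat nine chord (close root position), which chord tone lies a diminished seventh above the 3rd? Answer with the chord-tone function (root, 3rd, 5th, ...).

A♭7b9: A♭-C-E♭-G♭-B𝄫.
The 3rd is C. A diminished seventh above C is B𝄫.
B𝄫 is the chord's 9th.

9th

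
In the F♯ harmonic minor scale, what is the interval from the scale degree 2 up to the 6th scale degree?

diminished fifth

The scale runs F♯ G♯ A B C♯ D E♯.
The scale degree 2 is G♯ and the 6th degree is D.
From G♯ to D: 6 semitones over a fifth = diminished.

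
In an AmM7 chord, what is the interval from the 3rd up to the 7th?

augmented fifth

Spelling the chord: A C E G#.
So we need the interval from C up to G#.
5 letter names make it a fifth; at 8 semitones (a half step wider than perfect) the quality is augmented.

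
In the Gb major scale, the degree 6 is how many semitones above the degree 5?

2

The scale is Gb Ab Bb Cb Db Eb F.
Db up to Eb is a major second — 2 semitones.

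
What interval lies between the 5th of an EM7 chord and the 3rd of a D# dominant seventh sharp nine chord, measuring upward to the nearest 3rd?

augmented fifth

EM7 has B as its 5th, and D# dominant seventh sharp nine has F## as its 3rd.
5 letter names make it a fifth; at 8 semitones (a half step wider than perfect) the quality is augmented.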